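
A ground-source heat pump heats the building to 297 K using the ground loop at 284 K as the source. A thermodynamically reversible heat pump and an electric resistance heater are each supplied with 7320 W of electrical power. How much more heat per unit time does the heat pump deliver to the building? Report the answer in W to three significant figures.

160000 W

The reservoir spacing is ΔT = 297 − 284 = 13.00 K.
COP_Carnot = T_H/ΔT = 297.00/13.00 = 22.85.
The heat pump delivers Q̇_H = COP × Ẇ = 167200 W; the resistance heater delivers Ẇ = 7320 W.
Extra = (COP − 1)·Ẇ = 159900 W.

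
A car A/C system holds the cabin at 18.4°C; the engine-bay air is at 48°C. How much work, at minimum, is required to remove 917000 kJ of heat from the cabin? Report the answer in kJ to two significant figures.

93000 kJ

In absolute terms T_C = 291.55 K and T_H = 321.15 K, so ΔT = 29.60 K.
The reversible limit is COP_R = T_C/ΔT = 9.850, so W_min = Q_C/COP = Q_C·ΔT/T_C.
W_min = 917000 × 29.60/291.55 = 93100 kJ.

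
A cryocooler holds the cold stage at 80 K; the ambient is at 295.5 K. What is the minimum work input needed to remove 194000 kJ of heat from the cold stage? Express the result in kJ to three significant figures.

523000 kJ

The reservoir spacing is ΔT = 295.5 − 80 = 215.5 K.
The reversible limit is COP_R = T_C/ΔT = 0.3712, so W_min = Q_C/COP = Q_C·ΔT/T_C.
W_min = 194000 × 215.5/80.00 = 522600 kJ.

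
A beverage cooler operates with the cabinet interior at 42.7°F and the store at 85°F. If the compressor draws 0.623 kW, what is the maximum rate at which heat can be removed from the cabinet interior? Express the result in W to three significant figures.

7400 W

In absolute terms T_C = 279.09 K and T_H = 302.59 K, so ΔT = 23.50 K.
COP_Carnot = T_C/ΔT = 279.09/23.50 = 11.88.
Q̇_max = COP_Carnot × Ẇ = 11.88 × 0.6230 kW = 7.399 kW = 7399 W.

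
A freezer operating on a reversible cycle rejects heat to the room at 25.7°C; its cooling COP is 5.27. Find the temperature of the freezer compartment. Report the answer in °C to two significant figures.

-22 °C

For a Carnot refrigerator COP_R = T_C/(T_H − T_C), so T_C = COP·T_H/(1 + COP).
With T_H = 298.85 K, T_C = 5.27 × 298.85/6.270 = 251.19 K.
Converting, 251.19 K = -21.96°C.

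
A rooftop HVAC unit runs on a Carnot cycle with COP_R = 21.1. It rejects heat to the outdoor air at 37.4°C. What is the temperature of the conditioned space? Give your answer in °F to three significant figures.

74.0 °F

For a Carnot refrigerator COP_R = T_C/(T_H − T_C), so T_C = COP·T_H/(1 + COP).
With T_H = 310.55 K, T_C = 21.1 × 310.55/22.10 = 296.50 K.
Converting, 296.50 K = 74.03°F.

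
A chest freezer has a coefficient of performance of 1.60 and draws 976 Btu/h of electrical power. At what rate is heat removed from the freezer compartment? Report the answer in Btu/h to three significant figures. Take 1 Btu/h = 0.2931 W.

1560 Btu/h

Q̇_C = COP × Ẇ = 1.60 × 976.0 = 1562 Btu/h.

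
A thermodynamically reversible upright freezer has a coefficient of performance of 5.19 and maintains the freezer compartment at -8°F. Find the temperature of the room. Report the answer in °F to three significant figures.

79.0 °F

COP_R = T_C/(T_H − T_C) gives T_H − T_C = T_C/COP.
With T_C = 250.93 K, T_H = 250.93 × (1 + 1/5.19) = 299.28 K.
Converting, 299.28 K = 79.03°F.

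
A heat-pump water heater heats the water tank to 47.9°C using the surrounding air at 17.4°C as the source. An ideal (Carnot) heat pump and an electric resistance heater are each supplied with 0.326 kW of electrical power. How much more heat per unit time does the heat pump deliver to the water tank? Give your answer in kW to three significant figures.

In absolute terms T_C = 290.55 K and T_H = 321.05 K, so ΔT = 30.50 K.
COP_Carnot = T_H/ΔT = 321.05/30.50 = 10.53.
The heat pump delivers Q̇_H = COP × Ẇ = 3.432 kW; the resistance heater delivers Ẇ = 0.3260 kW.
Extra = (COP − 1)·Ẇ = 3.106 kW.

3.11 kW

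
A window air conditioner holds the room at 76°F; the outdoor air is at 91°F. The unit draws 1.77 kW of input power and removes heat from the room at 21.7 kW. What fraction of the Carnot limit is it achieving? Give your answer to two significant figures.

COP_actual = Q̇_C/Ẇ = 21.70/1.770 = 12.26.
In absolute terms T_C = 297.59 K and T_H = 305.93 K, so ΔT = 8.333 K.
COP_Carnot = T_C/ΔT = 297.59/8.333 = 35.71.
η_II = COP_actual/COP_Carnot = 12.26/35.71 = 0.3433.

0.34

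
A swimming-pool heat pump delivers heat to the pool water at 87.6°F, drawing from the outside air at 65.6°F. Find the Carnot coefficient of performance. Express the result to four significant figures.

24.88

In absolute terms T_C = 291.82 K and T_H = 304.04 K, so ΔT = 12.22 K.
For a reversible cycle, COP_Carnot = T_H/ΔT = 304.04/12.22 = 24.88.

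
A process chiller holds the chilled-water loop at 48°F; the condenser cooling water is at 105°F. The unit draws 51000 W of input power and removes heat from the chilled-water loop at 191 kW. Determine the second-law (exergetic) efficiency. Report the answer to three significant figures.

0.420

Converting, Q̇_C = 191.0 kW = 191000 W, so COP_actual = Q̇_C/Ẇ = 191000/51000 = 3.745.
In absolute terms T_C = 282.04 K and T_H = 313.71 K, so ΔT = 31.67 K.
COP_Carnot = T_C/ΔT = 282.04/31.67 = 8.906.
η_II = COP_actual/COP_Carnot = 3.745/8.906 = 0.4205.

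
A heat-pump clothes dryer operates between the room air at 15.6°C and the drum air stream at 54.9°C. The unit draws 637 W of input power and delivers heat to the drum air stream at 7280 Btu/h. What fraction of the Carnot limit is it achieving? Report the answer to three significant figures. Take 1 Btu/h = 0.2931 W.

0.401

Converting, Q̇_H = 7280 Btu/h = 2134 W, so COP_actual = Q̇_H/Ẇ = 2134/637.0 = 3.350.
In absolute terms T_C = 288.75 K and T_H = 328.05 K, so ΔT = 39.30 K.
COP_Carnot = T_H/ΔT = 328.05/39.30 = 8.347.
η_II = COP_actual/COP_Carnot = 3.350/8.347 = 0.4013.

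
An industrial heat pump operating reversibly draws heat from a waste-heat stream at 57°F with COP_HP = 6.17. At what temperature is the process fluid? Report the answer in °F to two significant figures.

COP_HP = T_H/(T_H − T_C) rearranges to T_H = COP·T_C/(COP − 1).
With T_C = 287.04 K, T_H = 6.17 × 287.04/5.170 = 342.56 K.
Converting, 342.56 K = 156.94°F.

160 °F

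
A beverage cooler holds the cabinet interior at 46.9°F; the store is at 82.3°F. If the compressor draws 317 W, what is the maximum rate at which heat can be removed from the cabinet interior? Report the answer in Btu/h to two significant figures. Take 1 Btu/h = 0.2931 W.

In absolute terms T_C = 281.43 K and T_H = 301.09 K, so ΔT = 19.67 K.
COP_Carnot = T_C/ΔT = 281.43/19.67 = 14.31.
Q̇_max = COP_Carnot × Ẇ = 14.31 × 317.0 W = 4536 W = 15480 Btu/h.

15000 Btu/h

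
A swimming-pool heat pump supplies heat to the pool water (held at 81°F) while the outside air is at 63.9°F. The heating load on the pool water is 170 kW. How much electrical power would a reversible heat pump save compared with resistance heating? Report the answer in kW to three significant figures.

165 kW

In absolute terms T_C = 290.87 K and T_H = 300.37 K, so ΔT = 9.500 K.
COP_Carnot = T_H/ΔT = 300.37/9.500 = 31.62.
Resistance heating needs Ẇ_res = Q̇_H = 170.0 kW; the reversible heat pump needs only Ẇ_hp = Q̇_H/COP = 5.377 kW.
Saving = 170.0 − 5.377 = 164.6 kW.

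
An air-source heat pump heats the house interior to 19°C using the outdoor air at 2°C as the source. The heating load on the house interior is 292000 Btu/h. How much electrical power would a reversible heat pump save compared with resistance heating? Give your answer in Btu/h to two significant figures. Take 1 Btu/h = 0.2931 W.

280000 Btu/h

In absolute terms T_C = 275.15 K and T_H = 292.15 K, so ΔT = 17.00 K.
COP_Carnot = T_H/ΔT = 292.15/17.00 = 17.19.
Resistance heating needs Ẇ_res = Q̇_H = 292000 Btu/h; the reversible heat pump needs only Ẇ_hp = Q̇_H/COP = 16990 Btu/h.
Saving = 292000 − 16990 = 275000 Btu/h.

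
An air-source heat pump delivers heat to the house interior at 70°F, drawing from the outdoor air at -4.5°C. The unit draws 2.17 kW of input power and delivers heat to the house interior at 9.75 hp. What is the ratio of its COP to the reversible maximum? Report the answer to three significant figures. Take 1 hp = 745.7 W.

0.292

Converting, Q̇_H = 9.750 hp = 7.271 kW, so COP_actual = Q̇_H/Ẇ = 7.271/2.170 = 3.350.
In absolute terms T_C = 268.65 K and T_H = 294.26 K, so ΔT = 25.61 K.
COP_Carnot = T_H/ΔT = 294.26/25.61 = 11.49.
η_II = COP_actual/COP_Carnot = 3.350/11.49 = 0.2916.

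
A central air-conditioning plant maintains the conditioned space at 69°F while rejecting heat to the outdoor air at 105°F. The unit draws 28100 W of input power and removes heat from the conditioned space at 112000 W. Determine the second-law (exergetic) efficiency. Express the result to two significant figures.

COP_actual = Q̇_C/Ẇ = 112000/28100 = 3.986.
In absolute terms T_C = 293.71 K and T_H = 313.71 K, so ΔT = 20.00 K.
COP_Carnot = T_C/ΔT = 293.71/20.00 = 14.69.
η_II = COP_actual/COP_Carnot = 3.986/14.69 = 0.2714.

0.27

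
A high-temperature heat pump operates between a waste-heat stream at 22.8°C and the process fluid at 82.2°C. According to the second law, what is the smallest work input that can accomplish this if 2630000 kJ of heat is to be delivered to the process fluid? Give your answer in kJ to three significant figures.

440000 kJ

In absolute terms T_C = 295.95 K and T_H = 355.35 K, so ΔT = 59.40 K.
The reversible limit is COP_HP = T_H/ΔT = 5.982, so W_min = Q_H/COP = Q_H·ΔT/T_H.
W_min = 2630000 × 59.40/355.35 = 439600 kJ.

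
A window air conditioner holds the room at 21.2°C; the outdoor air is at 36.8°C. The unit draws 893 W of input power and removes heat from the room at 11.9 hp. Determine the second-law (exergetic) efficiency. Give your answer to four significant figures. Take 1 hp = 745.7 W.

Converting, Q̇_C = 11.90 hp = 8874 W, so COP_actual = Q̇_C/Ẇ = 8874/893.0 = 9.937.
In absolute terms T_C = 294.35 K and T_H = 309.95 K, so ΔT = 15.60 K.
COP_Carnot = T_C/ΔT = 294.35/15.60 = 18.87.
η_II = COP_actual/COP_Carnot = 9.937/18.87 = 0.5266.

0.5266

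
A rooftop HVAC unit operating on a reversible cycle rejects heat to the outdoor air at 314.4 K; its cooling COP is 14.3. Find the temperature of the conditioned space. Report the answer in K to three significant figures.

For a Carnot refrigerator COP_R = T_C/(T_H − T_C), so T_C = COP·T_H/(1 + COP).
With T_H = 314.40 K, T_C = 14.3 × 314.40/15.30 = 293.85 K.

294 K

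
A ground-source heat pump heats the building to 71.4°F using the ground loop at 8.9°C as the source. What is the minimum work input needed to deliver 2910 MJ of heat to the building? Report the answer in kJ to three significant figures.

In absolute terms T_C = 282.05 K and T_H = 295.04 K, so ΔT = 12.99 K.
The reversible limit is COP_HP = T_H/ΔT = 22.71, so W_min = Q_H/COP = Q_H·ΔT/T_H.
W_min = 2910 × 12.99/295.04 = 128.1 MJ = 128100 kJ.

128000 kJ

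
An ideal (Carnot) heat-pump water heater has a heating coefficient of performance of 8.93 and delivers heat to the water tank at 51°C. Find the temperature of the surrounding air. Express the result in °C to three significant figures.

14.7 °C

COP_HP = T_H/(T_H − T_C) gives T_H − T_C = T_H/COP.
With T_H = 324.15 K, T_C = 324.15 × (1 − 1/8.93) = 287.85 K.
Converting, 287.85 K = 14.70°C.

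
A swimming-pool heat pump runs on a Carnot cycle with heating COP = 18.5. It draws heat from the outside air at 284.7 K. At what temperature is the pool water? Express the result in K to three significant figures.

COP_HP = T_H/(T_H − T_C) rearranges to T_H = COP·T_C/(COP − 1).
With T_C = 284.70 K, T_H = 18.5 × 284.70/17.50 = 300.97 K.

301 K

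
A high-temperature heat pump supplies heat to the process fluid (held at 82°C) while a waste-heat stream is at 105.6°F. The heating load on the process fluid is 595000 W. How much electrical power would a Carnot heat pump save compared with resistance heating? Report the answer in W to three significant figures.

In absolute terms T_C = 314.04 K and T_H = 355.15 K, so ΔT = 41.11 K.
COP_Carnot = T_H/ΔT = 355.15/41.11 = 8.639.
Resistance heating needs Ẇ_res = Q̇_H = 595000 W; the reversible heat pump needs only Ẇ_hp = Q̇_H/COP = 68880 W.
Saving = 595000 − 68880 = 526100 W.

526000 W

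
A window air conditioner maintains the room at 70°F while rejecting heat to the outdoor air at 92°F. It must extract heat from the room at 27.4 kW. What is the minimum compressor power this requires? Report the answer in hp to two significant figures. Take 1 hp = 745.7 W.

In absolute terms T_C = 294.26 K and T_H = 306.48 K, so ΔT = 12.22 K.
COP_Carnot = T_C/ΔT = 294.26/12.22 = 24.08.
Ẇ_min = Q̇/COP_Carnot = 27.40/24.08 = 1.138 kW = 1.526 hp.

1.5 hp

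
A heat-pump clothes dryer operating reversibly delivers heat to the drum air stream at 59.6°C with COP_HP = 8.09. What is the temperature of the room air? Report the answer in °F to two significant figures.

65 °F

COP_HP = T_H/(T_H − T_C) gives T_H − T_C = T_H/COP.
With T_H = 332.75 K, T_C = 332.75 × (1 − 1/8.09) = 291.62 K.
Converting, 291.62 K = 65.24°F.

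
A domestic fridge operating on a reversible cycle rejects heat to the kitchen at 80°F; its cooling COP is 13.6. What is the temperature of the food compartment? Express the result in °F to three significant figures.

For a Carnot refrigerator COP_R = T_C/(T_H − T_C), so T_C = COP·T_H/(1 + COP).
With T_H = 299.82 K, T_C = 13.6 × 299.82/14.60 = 279.28 K.
Converting, 279.28 K = 43.04°F.

43.0 °F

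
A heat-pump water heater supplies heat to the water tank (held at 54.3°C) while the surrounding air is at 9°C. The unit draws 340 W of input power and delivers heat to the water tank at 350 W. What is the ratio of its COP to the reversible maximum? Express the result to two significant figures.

0.14

COP_actual = Q̇_H/Ẇ = 350.0/340.0 = 1.029.
In absolute terms T_C = 282.15 K and T_H = 327.45 K, so ΔT = 45.30 K.
COP_Carnot = T_H/ΔT = 327.45/45.30 = 7.228.
η_II = COP_actual/COP_Carnot = 1.029/7.228 = 0.1424.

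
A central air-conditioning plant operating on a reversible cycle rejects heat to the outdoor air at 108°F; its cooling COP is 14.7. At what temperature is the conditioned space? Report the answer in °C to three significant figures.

22.1 °C

For a Carnot refrigerator COP_R = T_C/(T_H − T_C), so T_C = COP·T_H/(1 + COP).
With T_H = 315.37 K, T_C = 14.7 × 315.37/15.70 = 295.28 K.
Converting, 295.28 K = 22.13°C.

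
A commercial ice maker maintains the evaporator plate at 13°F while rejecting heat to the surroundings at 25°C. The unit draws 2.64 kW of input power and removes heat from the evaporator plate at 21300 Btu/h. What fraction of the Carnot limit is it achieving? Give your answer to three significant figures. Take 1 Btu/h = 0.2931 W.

0.320

Converting, Q̇_C = 21300 Btu/h = 6.243 kW, so COP_actual = Q̇_C/Ẇ = 6.243/2.640 = 2.365.
In absolute terms T_C = 262.59 K and T_H = 298.15 K, so ΔT = 35.56 K.
COP_Carnot = T_C/ΔT = 262.59/35.56 = 7.385.
η_II = COP_actual/COP_Carnot = 2.365/7.385 = 0.3202.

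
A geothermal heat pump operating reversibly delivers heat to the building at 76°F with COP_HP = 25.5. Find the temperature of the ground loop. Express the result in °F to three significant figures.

COP_HP = T_H/(T_H − T_C) gives T_H − T_C = T_H/COP.
With T_H = 297.59 K, T_C = 297.59 × (1 − 1/25.5) = 285.92 K.
Converting, 285.92 K = 54.99°F.

55.0 °F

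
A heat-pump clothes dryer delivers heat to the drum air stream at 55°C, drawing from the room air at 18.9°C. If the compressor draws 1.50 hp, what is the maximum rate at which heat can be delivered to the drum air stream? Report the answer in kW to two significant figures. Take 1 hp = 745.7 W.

In absolute terms T_C = 292.05 K and T_H = 328.15 K, so ΔT = 36.10 K.
COP_Carnot = T_H/ΔT = 328.15/36.10 = 9.090.
Q̇_max = COP_Carnot × Ẇ = 9.090 × 1.500 hp = 13.64 hp = 10.17 kW.

10 kW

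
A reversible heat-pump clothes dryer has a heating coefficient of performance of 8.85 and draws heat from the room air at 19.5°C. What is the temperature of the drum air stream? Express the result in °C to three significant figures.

COP_HP = T_H/(T_H − T_C) rearranges to T_H = COP·T_C/(COP − 1).
With T_C = 292.65 K, T_H = 8.85 × 292.65/7.850 = 329.93 K.
Converting, 329.93 K = 56.78°C.

56.8 °C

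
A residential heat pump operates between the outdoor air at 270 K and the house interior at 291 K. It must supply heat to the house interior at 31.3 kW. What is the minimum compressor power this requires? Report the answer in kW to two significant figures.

The reservoir spacing is ΔT = 291 − 270 = 21.00 K.
COP_Carnot = T_H/ΔT = 291.00/21.00 = 13.86.
Ẇ_min = Q̇/COP_Carnot = 31.30/13.86 = 2.259 kW.

2.3 kW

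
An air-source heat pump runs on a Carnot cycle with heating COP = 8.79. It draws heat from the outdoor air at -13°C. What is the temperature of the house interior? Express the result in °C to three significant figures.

20.4 °C

COP_HP = T_H/(T_H − T_C) rearranges to T_H = COP·T_C/(COP − 1).
With T_C = 260.15 K, T_H = 8.79 × 260.15/7.790 = 293.55 K.
Converting, 293.55 K = 20.40°C.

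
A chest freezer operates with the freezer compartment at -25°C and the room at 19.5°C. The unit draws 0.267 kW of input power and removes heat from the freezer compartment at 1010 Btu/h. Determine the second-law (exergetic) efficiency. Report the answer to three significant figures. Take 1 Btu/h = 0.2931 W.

Converting, Q̇_C = 1010 Btu/h = 0.2960 kW, so COP_actual = Q̇_C/Ẇ = 0.2960/0.2670 = 1.109.
In absolute terms T_C = 248.15 K and T_H = 292.65 K, so ΔT = 44.50 K.
COP_Carnot = T_C/ΔT = 248.15/44.50 = 5.576.
η_II = COP_actual/COP_Carnot = 1.109/5.576 = 0.1988.

0.199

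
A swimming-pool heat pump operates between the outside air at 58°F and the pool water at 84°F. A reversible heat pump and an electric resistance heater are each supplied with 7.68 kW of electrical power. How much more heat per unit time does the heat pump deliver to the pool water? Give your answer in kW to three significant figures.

In absolute terms T_C = 287.59 K and T_H = 302.04 K, so ΔT = 14.44 K.
COP_Carnot = T_H/ΔT = 302.04/14.44 = 20.91.
The heat pump delivers Q̇_H = COP × Ẇ = 160.6 kW; the resistance heater delivers Ẇ = 7.680 kW.
Extra = (COP − 1)·Ẇ = 152.9 kW.

153 kW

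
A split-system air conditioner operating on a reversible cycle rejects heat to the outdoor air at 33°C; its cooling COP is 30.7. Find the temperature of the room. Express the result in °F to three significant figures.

For a Carnot refrigerator COP_R = T_C/(T_H − T_C), so T_C = COP·T_H/(1 + COP).
With T_H = 306.15 K, T_C = 30.7 × 306.15/31.70 = 296.49 K.
Converting, 296.49 K = 74.02°F.

74.0 °F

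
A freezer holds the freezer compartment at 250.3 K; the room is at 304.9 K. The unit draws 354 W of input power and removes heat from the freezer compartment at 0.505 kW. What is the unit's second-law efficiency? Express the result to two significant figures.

0.31

Converting, Q̇_C = 0.5050 kW = 505.0 W, so COP_actual = Q̇_C/Ẇ = 505.0/354.0 = 1.427.
The reservoir spacing is ΔT = 304.9 − 250.3 = 54.60 K.
COP_Carnot = T_C/ΔT = 250.30/54.60 = 4.584.
η_II = COP_actual/COP_Carnot = 1.427/4.584 = 0.3112.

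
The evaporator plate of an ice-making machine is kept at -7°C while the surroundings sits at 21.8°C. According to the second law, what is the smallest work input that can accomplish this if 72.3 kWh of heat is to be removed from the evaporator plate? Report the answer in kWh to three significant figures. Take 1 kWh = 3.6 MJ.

In absolute terms T_C = 266.15 K and T_H = 294.95 K, so ΔT = 28.80 K.
The reversible limit is COP_R = T_C/ΔT = 9.241, so W_min = Q_C/COP = Q_C·ΔT/T_C.
W_min = 72.30 × 28.80/266.15 = 7.824 kWh.

7.82 kWh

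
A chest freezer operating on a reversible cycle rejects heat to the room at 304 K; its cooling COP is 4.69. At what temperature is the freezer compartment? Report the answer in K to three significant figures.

For a Carnot refrigerator COP_R = T_C/(T_H − T_C), so T_C = COP·T_H/(1 + COP).
With T_H = 304.00 K, T_C = 4.69 × 304.00/5.690 = 250.57 K.

251 K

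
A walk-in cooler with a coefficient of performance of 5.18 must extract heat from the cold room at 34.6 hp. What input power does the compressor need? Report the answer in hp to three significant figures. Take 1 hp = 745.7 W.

Ẇ = Q̇_C/COP = 34.60/5.18 = 6.680 hp.

6.68 hp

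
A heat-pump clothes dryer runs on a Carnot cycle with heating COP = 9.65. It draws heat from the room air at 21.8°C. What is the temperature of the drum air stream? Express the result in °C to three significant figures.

55.9 °C

COP_HP = T_H/(T_H − T_C) rearranges to T_H = COP·T_C/(COP − 1).
With T_C = 294.95 K, T_H = 9.65 × 294.95/8.650 = 329.05 K.
Converting, 329.05 K = 55.90°C.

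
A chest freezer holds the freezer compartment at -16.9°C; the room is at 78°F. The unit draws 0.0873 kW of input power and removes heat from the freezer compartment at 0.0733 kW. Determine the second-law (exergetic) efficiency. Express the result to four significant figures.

0.1391

COP_actual = Q̇_C/Ẇ = 0.07330/0.08730 = 0.8396.
In absolute terms T_C = 256.25 K and T_H = 298.71 K, so ΔT = 42.46 K.
COP_Carnot = T_C/ΔT = 256.25/42.46 = 6.036.
η_II = COP_actual/COP_Carnot = 0.8396/6.036 = 0.1391.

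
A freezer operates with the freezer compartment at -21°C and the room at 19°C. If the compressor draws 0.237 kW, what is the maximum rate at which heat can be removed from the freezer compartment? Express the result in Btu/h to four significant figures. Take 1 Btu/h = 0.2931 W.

In absolute terms T_C = 252.15 K and T_H = 292.15 K, so ΔT = 40.00 K.
COP_Carnot = T_C/ΔT = 252.15/40.00 = 6.304.
Q̇_max = COP_Carnot × Ẇ = 6.304 × 0.2370 kW = 1.494 kW = 5097 Btu/h.

5097 Btu/h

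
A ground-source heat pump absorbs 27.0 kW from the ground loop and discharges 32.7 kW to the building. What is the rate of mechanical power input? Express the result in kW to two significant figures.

For a cyclic device the first law requires Q̇_H = Q̇_C + Ẇ.
Ẇ = Q̇_H − Q̇_C = 5.700 kW.

5.7 kW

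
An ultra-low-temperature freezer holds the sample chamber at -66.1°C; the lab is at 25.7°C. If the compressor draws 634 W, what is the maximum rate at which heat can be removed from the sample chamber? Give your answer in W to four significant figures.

In absolute terms T_C = 207.05 K and T_H = 298.85 K, so ΔT = 91.80 K.
COP_Carnot = T_C/ΔT = 207.05/91.80 = 2.255.
Q̇_max = COP_Carnot × Ẇ = 2.255 × 634.0 W = 1430 W.

1430 W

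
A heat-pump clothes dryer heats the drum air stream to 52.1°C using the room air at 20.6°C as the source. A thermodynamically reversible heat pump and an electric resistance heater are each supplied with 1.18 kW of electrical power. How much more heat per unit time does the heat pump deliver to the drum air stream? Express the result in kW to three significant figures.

In absolute terms T_C = 293.75 K and T_H = 325.25 K, so ΔT = 31.50 K.
COP_Carnot = T_H/ΔT = 325.25/31.50 = 10.33.
The heat pump delivers Q̇_H = COP × Ẇ = 12.18 kW; the resistance heater delivers Ẇ = 1.180 kW.
Extra = (COP − 1)·Ẇ = 11.00 kW.

11.0 kW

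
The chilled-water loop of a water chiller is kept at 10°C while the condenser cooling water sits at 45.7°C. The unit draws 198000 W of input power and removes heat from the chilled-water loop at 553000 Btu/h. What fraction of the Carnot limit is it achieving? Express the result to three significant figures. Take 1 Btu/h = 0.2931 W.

Converting, Q̇_C = 553000 Btu/h = 162100 W, so COP_actual = Q̇_C/Ẇ = 162100/198000 = 0.8186.
In absolute terms T_C = 283.15 K and T_H = 318.85 K, so ΔT = 35.70 K.
COP_Carnot = T_C/ΔT = 283.15/35.70 = 7.931.
η_II = COP_actual/COP_Carnot = 0.8186/7.931 = 0.1032.

0.103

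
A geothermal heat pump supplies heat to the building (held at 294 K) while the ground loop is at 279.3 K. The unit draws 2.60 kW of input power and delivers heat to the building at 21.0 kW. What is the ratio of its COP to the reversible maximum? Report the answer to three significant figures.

0.404

COP_actual = Q̇_H/Ẇ = 21.00/2.600 = 8.077.
The reservoir spacing is ΔT = 294 − 279.3 = 14.70 K.
COP_Carnot = T_H/ΔT = 294.00/14.70 = 20.00.
η_II = COP_actual/COP_Carnot = 8.077/20.00 = 0.4038.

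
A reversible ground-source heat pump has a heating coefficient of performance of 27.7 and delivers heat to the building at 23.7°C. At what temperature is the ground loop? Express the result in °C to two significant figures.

COP_HP = T_H/(T_H − T_C) gives T_H − T_C = T_H/COP.
With T_H = 296.85 K, T_C = 296.85 × (1 − 1/27.7) = 286.13 K.
Converting, 286.13 K = 12.98°C.

13 °C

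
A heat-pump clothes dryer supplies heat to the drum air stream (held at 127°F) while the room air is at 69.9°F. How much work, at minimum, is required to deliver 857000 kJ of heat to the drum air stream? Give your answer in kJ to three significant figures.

83400 kJ

In absolute terms T_C = 294.21 K and T_H = 325.93 K, so ΔT = 31.72 K.
The reversible limit is COP_HP = T_H/ΔT = 10.27, so W_min = Q_H/COP = Q_H·ΔT/T_H.
W_min = 857000 × 31.72/325.93 = 83410 kJ.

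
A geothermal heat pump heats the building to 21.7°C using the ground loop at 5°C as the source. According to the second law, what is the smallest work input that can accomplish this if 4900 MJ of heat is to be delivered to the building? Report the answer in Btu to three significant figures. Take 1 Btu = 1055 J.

263000 Btu

In absolute terms T_C = 278.15 K and T_H = 294.85 K, so ΔT = 16.70 K.
The reversible limit is COP_HP = T_H/ΔT = 17.66, so W_min = Q_H/COP = Q_H·ΔT/T_H.
W_min = 4900 × 16.70/294.85 = 277.5 MJ = 263100 Btu.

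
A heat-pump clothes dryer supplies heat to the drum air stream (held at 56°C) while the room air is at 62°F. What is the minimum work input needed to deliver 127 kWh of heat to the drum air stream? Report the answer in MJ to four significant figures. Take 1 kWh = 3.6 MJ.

54.64 MJ

In absolute terms T_C = 289.82 K and T_H = 329.15 K, so ΔT = 39.33 K.
The reversible limit is COP_HP = T_H/ΔT = 8.368, so W_min = Q_H/COP = Q_H·ΔT/T_H.
W_min = 127.0 × 39.33/329.15 = 15.18 kWh = 54.64 MJ.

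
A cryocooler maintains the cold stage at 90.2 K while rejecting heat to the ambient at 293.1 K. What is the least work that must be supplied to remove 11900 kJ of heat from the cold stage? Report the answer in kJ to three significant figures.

26800 kJ

The reservoir spacing is ΔT = 293.1 − 90.2 = 202.9 K.
The reversible limit is COP_R = T_C/ΔT = 0.4446, so W_min = Q_C/COP = Q_C·ΔT/T_C.
W_min = 11900 × 202.9/90.20 = 26770 kJ.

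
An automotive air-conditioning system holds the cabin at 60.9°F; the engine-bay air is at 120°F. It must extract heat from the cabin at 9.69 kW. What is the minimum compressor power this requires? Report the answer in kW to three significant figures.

1.10 kW

In absolute terms T_C = 289.21 K and T_H = 322.04 K, so ΔT = 32.83 K.
COP_Carnot = T_C/ΔT = 289.21/32.83 = 8.808.
Ẇ_min = Q̇/COP_Carnot = 9.690/8.808 = 1.100 kW.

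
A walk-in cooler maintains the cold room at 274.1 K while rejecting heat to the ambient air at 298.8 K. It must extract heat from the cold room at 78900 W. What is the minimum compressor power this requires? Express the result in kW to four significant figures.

The reservoir spacing is ΔT = 298.8 − 274.1 = 24.70 K.
COP_Carnot = T_C/ΔT = 274.10/24.70 = 11.10.
Ẇ_min = Q̇/COP_Carnot = 78900/11.10 = 7110 W = 7.110 kW.

7.110 kW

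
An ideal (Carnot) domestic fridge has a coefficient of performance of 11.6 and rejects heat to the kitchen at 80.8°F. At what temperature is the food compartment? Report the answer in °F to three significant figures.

37.9 °F

For a Carnot refrigerator COP_R = T_C/(T_H − T_C), so T_C = COP·T_H/(1 + COP).
With T_H = 300.26 K, T_C = 11.6 × 300.26/12.60 = 276.43 K.
Converting, 276.43 K = 37.91°F.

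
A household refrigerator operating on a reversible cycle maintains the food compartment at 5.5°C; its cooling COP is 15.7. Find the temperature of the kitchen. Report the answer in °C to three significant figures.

COP_R = T_C/(T_H − T_C) gives T_H − T_C = T_C/COP.
With T_C = 278.65 K, T_H = 278.65 × (1 + 1/15.7) = 296.40 K.
Converting, 296.40 K = 23.25°C.

23.2 °C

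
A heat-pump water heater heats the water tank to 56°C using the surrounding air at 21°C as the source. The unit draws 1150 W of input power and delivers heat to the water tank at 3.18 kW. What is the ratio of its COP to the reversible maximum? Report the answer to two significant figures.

Converting, Q̇_H = 3.180 kW = 3180 W, so COP_actual = Q̇_H/Ẇ = 3180/1150 = 2.765.
In absolute terms T_C = 294.15 K and T_H = 329.15 K, so ΔT = 35.00 K.
COP_Carnot = T_H/ΔT = 329.15/35.00 = 9.404.
η_II = COP_actual/COP_Carnot = 2.765/9.404 = 0.2940.

0.29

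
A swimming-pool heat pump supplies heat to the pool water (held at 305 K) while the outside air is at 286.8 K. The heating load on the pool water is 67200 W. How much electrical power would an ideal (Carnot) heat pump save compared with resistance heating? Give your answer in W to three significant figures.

63200 W

The reservoir spacing is ΔT = 305 − 286.8 = 18.20 K.
COP_Carnot = T_H/ΔT = 305.00/18.20 = 16.76.
Resistance heating needs Ẇ_res = Q̇_H = 67200 W; the reversible heat pump needs only Ẇ_hp = Q̇_H/COP = 4010 W.
Saving = 67200 − 4010 = 63190 W.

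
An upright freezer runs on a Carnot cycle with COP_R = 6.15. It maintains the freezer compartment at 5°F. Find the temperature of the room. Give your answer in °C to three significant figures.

27.0 °C

COP_R = T_C/(T_H − T_C) gives T_H − T_C = T_C/COP.
With T_C = 258.15 K, T_H = 258.15 × (1 + 1/6.15) = 300.13 K.
Converting, 300.13 K = 26.98°C.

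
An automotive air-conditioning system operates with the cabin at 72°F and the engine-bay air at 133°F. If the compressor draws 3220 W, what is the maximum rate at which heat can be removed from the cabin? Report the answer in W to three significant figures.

In absolute terms T_C = 295.37 K and T_H = 329.26 K, so ΔT = 33.89 K.
COP_Carnot = T_C/ΔT = 295.37/33.89 = 8.716.
Q̇_max = COP_Carnot × Ẇ = 8.716 × 3220 W = 28070 W.

28100 W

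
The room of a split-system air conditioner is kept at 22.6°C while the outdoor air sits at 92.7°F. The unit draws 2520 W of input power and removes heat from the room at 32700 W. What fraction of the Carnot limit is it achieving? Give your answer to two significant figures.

COP_actual = Q̇_C/Ẇ = 32700/2520 = 12.98.
In absolute terms T_C = 295.75 K and T_H = 306.87 K, so ΔT = 11.12 K.
COP_Carnot = T_C/ΔT = 295.75/11.12 = 26.59.
η_II = COP_actual/COP_Carnot = 12.98/26.59 = 0.4880.

0.49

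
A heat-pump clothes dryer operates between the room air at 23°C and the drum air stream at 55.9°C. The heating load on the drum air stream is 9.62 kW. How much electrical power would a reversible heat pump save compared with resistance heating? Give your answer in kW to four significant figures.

In absolute terms T_C = 296.15 K and T_H = 329.05 K, so ΔT = 32.90 K.
COP_Carnot = T_H/ΔT = 329.05/32.90 = 10.00.
Resistance heating needs Ẇ_res = Q̇_H = 9.620 kW; the reversible heat pump needs only Ẇ_hp = Q̇_H/COP = 0.9619 kW.
Saving = 9.620 − 0.9619 = 8.658 kW.

8.658 kW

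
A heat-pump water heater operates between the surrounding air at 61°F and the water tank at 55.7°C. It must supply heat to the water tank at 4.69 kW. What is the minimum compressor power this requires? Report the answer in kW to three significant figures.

In absolute terms T_C = 289.26 K and T_H = 328.85 K, so ΔT = 39.59 K.
COP_Carnot = T_H/ΔT = 328.85/39.59 = 8.307.
Ẇ_min = Q̇/COP_Carnot = 4.690/8.307 = 0.5646 kW.

0.565 kW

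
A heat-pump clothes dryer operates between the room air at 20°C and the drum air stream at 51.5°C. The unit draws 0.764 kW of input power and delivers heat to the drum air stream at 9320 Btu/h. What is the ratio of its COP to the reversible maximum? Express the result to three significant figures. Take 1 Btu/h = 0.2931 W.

0.347

Converting, Q̇_H = 9320 Btu/h = 2.732 kW, so COP_actual = Q̇_H/Ẇ = 2.732/0.7640 = 3.576.
In absolute terms T_C = 293.15 K and T_H = 324.65 K, so ΔT = 31.50 K.
COP_Carnot = T_H/ΔT = 324.65/31.50 = 10.31.
η_II = COP_actual/COP_Carnot = 3.576/10.31 = 0.3469.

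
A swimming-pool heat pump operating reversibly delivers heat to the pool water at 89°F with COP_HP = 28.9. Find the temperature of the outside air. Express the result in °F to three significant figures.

70.0 °F

COP_HP = T_H/(T_H − T_C) gives T_H − T_C = T_H/COP.
With T_H = 304.82 K, T_C = 304.82 × (1 − 1/28.9) = 294.27 K.
Converting, 294.27 K = 70.01°F.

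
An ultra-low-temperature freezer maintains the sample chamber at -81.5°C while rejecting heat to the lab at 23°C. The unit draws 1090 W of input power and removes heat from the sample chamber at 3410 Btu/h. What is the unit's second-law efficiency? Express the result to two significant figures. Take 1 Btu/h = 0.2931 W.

Converting, Q̇_C = 3410 Btu/h = 999.5 W, so COP_actual = Q̇_C/Ẇ = 999.5/1090 = 0.9169.
In absolute terms T_C = 191.65 K and T_H = 296.15 K, so ΔT = 104.5 K.
COP_Carnot = T_C/ΔT = 191.65/104.5 = 1.834.
η_II = COP_actual/COP_Carnot = 0.9169/1.834 = 0.5000.

0.50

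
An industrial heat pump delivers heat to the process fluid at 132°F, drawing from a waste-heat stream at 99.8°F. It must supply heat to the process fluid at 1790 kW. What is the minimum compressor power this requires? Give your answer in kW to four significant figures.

97.42 kW

In absolute terms T_C = 310.82 K and T_H = 328.71 K, so ΔT = 17.89 K.
COP_Carnot = T_H/ΔT = 328.71/17.89 = 18.37.
Ẇ_min = Q̇/COP_Carnot = 1790/18.37 = 97.42 kW.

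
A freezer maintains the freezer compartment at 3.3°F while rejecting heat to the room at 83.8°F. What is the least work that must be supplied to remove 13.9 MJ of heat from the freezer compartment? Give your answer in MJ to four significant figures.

In absolute terms T_C = 257.21 K and T_H = 301.93 K, so ΔT = 44.72 K.
The reversible limit is COP_R = T_C/ΔT = 5.751, so W_min = Q_C/COP = Q_C·ΔT/T_C.
W_min = 13.90 × 44.72/257.21 = 2.417 MJ.

2.417 MJ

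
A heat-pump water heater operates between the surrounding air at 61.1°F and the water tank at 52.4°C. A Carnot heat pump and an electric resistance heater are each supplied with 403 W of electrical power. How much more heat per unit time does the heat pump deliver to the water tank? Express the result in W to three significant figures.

3220 W

In absolute terms T_C = 289.32 K and T_H = 325.55 K, so ΔT = 36.23 K.
COP_Carnot = T_H/ΔT = 325.55/36.23 = 8.985.
The heat pump delivers Q̇_H = COP × Ẇ = 3621 W; the resistance heater delivers Ẇ = 403.0 W.
Extra = (COP − 1)·Ẇ = 3218 W.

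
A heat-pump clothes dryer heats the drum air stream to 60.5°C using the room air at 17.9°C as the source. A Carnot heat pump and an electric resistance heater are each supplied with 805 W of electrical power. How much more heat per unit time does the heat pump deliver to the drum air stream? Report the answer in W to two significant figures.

5500 W

In absolute terms T_C = 291.05 K and T_H = 333.65 K, so ΔT = 42.60 K.
COP_Carnot = T_H/ΔT = 333.65/42.60 = 7.832.
The heat pump delivers Q̇_H = COP × Ẇ = 6305 W; the resistance heater delivers Ẇ = 805.0 W.
Extra = (COP − 1)·Ẇ = 5500 W.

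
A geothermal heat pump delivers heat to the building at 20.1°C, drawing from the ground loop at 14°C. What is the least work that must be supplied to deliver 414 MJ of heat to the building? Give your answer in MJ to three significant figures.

8.61 MJ

In absolute terms T_C = 287.15 K and T_H = 293.25 K, so ΔT = 6.100 K.
The reversible limit is COP_HP = T_H/ΔT = 48.07, so W_min = Q_H/COP = Q_H·ΔT/T_H.
W_min = 414.0 × 6.100/293.25 = 8.612 MJ.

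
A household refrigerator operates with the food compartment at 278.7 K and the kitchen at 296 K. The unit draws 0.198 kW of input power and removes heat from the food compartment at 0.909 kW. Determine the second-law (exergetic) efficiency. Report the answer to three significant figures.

0.285

COP_actual = Q̇_C/Ẇ = 0.9090/0.1980 = 4.591.
The reservoir spacing is ΔT = 296 − 278.7 = 17.30 K.
COP_Carnot = T_C/ΔT = 278.70/17.30 = 16.11.
η_II = COP_actual/COP_Carnot = 4.591/16.11 = 0.2850.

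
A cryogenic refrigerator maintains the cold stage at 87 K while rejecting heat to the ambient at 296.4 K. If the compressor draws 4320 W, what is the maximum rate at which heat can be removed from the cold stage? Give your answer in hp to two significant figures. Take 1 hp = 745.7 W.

2.4 hp

The reservoir spacing is ΔT = 296.4 − 87 = 209.4 K.
COP_Carnot = T_C/ΔT = 87.00/209.4 = 0.4155.
Q̇_max = COP_Carnot × Ẇ = 0.4155 × 4320 W = 1795 W = 2.407 hp.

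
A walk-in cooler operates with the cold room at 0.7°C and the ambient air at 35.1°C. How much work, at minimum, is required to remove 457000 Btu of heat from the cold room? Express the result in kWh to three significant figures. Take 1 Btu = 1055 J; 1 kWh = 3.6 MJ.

16.8 kWh

In absolute terms T_C = 273.85 K and T_H = 308.25 K, so ΔT = 34.40 K.
The reversible limit is COP_R = T_C/ΔT = 7.961, so W_min = Q_C/COP = Q_C·ΔT/T_C.
W_min = 457000 × 34.40/273.85 = 57410 Btu = 16.82 kWh.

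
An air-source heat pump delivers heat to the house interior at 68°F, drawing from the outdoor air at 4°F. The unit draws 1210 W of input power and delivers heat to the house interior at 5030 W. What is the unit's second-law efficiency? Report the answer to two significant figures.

0.50

COP_actual = Q̇_H/Ẇ = 5030/1210 = 4.157.
In absolute terms T_C = 257.59 K and T_H = 293.15 K, so ΔT = 35.56 K.
COP_Carnot = T_H/ΔT = 293.15/35.56 = 8.245.
η_II = COP_actual/COP_Carnot = 4.157/8.245 = 0.5042.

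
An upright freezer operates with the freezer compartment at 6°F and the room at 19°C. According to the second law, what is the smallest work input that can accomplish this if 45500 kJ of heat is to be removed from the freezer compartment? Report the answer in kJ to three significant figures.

In absolute terms T_C = 258.71 K and T_H = 292.15 K, so ΔT = 33.44 K.
The reversible limit is COP_R = T_C/ΔT = 7.735, so W_min = Q_C/COP = Q_C·ΔT/T_C.
W_min = 45500 × 33.44/258.71 = 5882 kJ.

5880 kJ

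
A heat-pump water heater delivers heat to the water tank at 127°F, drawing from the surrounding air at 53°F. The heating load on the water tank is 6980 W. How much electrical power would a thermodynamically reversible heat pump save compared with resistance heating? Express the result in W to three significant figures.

6100 W

In absolute terms T_C = 284.82 K and T_H = 325.93 K, so ΔT = 41.11 K.
COP_Carnot = T_H/ΔT = 325.93/41.11 = 7.928.
Resistance heating needs Ẇ_res = Q̇_H = 6980 W; the reversible heat pump needs only Ẇ_hp = Q̇_H/COP = 880.4 W.
Saving = 6980 − 880.4 = 6100 W.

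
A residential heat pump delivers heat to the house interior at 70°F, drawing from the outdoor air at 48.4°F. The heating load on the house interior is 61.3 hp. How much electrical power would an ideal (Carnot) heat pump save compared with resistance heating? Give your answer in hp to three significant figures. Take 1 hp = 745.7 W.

58.8 hp

In absolute terms T_C = 282.26 K and T_H = 294.26 K, so ΔT = 12.00 K.
COP_Carnot = T_H/ΔT = 294.26/12.00 = 24.52.
Resistance heating needs Ẇ_res = Q̇_H = 61.30 hp; the reversible heat pump needs only Ẇ_hp = Q̇_H/COP = 2.500 hp.
Saving = 61.30 − 2.500 = 58.80 hp.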